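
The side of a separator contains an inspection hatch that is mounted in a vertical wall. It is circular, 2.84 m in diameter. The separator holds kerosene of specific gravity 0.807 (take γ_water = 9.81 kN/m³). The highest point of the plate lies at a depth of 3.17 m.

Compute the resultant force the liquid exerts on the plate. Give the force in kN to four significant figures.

F ≈ 230.2 kN

γ = 0.807 × 9.81 = 7.91667 kN/m³.
The centroid is at the centre, 1.42 m below the top of the plate, so the centroid depth is h_c = 3.17 + 1.42 = 4.59 m.
A = π(1.42)² = 6.33471 m².
Resultant F = γ·h_c·A = 7.91667 × 4.59 × 6.33471 = 230.188 kN.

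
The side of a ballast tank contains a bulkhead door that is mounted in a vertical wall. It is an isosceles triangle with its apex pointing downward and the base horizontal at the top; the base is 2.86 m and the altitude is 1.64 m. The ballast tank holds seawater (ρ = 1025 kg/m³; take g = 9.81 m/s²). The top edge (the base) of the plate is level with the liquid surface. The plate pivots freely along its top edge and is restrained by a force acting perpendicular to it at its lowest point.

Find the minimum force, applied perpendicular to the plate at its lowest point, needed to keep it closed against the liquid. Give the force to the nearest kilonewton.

P ≈ 6 kN

γ = ρg = 1025 × 9.81 / 1000 = 10.05525 kN/m³.
With the apex down, the centroid sits h/3 = 1.64/3 = 0.546667 m below the base (the top edge), so the centroid depth is h_c = 0.546667 m.
A = ½ × 2.86 × 1.64 = 2.3452 m².
Resultant F = γ·h_c·A = 10.05525 × 0.546667 × 2.3452 = 12.8913 kN.
I_c = b·h³/36 = 2.86 × 1.64³/36 = 0.350425 m⁴.
Centre of pressure: y_p = y_c + I_c/(y_c·A) = 0.546667 + 0.350425/(0.546667 × 2.3452) = 0.546667 + 0.273333 = 0.82 m along the plane.
The resultant acts 0.546667 + 0.273333 = 0.82 m (along the plate) below the hinge at the top edge, so the moment about the hinge is M = F × 0.82 = 12.8913 × 0.82 = 10.5709 kN·m.
A normal force at the bottom, 1.64 m from the hinge, must supply this moment: P = 10.5709/1.64 = 6.44567 kN.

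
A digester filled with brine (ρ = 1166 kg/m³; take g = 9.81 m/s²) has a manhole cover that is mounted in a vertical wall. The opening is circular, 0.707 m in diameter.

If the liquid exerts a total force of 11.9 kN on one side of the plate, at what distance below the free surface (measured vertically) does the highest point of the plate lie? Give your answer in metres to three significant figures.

d_top ≈ 2.30 m

γ = ρg = 1166 × 9.81 / 1000 = 11.43846 kN/m³.
A = π(0.3535)² = 0.39258 m².
From F = γ·h_c·A, the centroid depth is h_c = 11.9/(11.43846 × 0.39258) = 2.65003 m.
The centroid is at the centre, 0.3535 m below the top of the plate, so the highest point sits at h_top = 2.65003 − 0.3535 = 2.29653 m below the surface.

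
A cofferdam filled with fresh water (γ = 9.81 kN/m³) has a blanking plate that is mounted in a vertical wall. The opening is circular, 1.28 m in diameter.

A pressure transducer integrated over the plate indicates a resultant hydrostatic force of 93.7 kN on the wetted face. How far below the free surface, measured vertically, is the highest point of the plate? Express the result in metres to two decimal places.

γ = 9.81 kN/m³.
A = π(0.64)² = 1.2868 m².
From F = γ·h_c·A, the centroid depth is h_c = 93.7/(9.81 × 1.2868) = 7.42266 m.
The centroid is at the centre, 0.64 m below the top of the plate, so the highest point sits at h_top = 7.42266 − 0.64 = 6.78266 m below the surface.

d_top ≈ 6.78 m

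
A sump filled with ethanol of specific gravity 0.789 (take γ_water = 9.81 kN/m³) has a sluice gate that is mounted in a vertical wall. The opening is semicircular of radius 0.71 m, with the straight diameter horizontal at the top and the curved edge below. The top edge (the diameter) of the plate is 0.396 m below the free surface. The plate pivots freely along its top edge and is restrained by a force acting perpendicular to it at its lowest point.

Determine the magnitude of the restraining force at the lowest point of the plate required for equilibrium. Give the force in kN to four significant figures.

P ≈ 2.118 kN

γ = 0.789 × 9.81 = 7.74009 kN/m³.
The centroid of a semicircle lies 4r/(3π) = 0.301333 m from the diameter, here below the top edge, so the centroid depth is h_c = 0.396 + 0.301333 = 0.697333 m.
A = πr²/2 = π × 0.71²/2 = 0.791838 m².
Resultant F = γ·h_c·A = 7.74009 × 0.697333 × 0.791838 = 4.27388 kN.
I_c = (π/8 − 8/(9π))·r⁴ = 0.109757 × 0.71⁴ = 0.0278911 m⁴.
Centre of pressure: y_p = y_c + I_c/(y_c·A) = 0.697333 + 0.0278911/(0.697333 × 0.791838) = 0.697333 + 0.0505114 = 0.747844 m along the plane.
The resultant acts 0.301333 + 0.0505114 = 0.351844 m (along the plate) below the hinge at the top edge, so the moment about the hinge is M = F × 0.351844 = 4.27388 × 0.351844 = 1.50374 kN·m.
A normal force at the bottom, 0.71 m from the hinge, must supply this moment: P = 1.50374/0.71 = 2.11794 kN.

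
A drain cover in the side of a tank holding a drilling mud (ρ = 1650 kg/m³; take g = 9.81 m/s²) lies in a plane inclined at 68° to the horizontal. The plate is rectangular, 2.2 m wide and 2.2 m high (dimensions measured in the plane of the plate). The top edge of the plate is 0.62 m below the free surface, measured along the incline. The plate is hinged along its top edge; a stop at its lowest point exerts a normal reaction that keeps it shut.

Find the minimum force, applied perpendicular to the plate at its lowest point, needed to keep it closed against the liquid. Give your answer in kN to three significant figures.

γ = ρg = 1650 × 9.81 / 1000 = 16.1865 kN/m³.
Let θ = 68° be the plate's angle to the horizontal; measure y along the incline from where the plane meets the free surface. Vertical depth h = y·sinθ with sinθ = 0.927184.
The centroid lies 2.2/2 = 1.1 m below the top edge, so y_c = 0.62 + 1.1 = 1.72 m and h_c = 1.72 × 0.927184 = 1.59476 m.
A = 2.2 × 2.2 = 4.84 m².
Resultant F = γ·h_c·A = 16.1865 × 1.59476 × 4.84 = 124.938 kN.
I_c = b·h³/12 = 2.2 × 2.2³/12 = 1.95213 m⁴.
Centre of pressure: y_p = y_c + I_c/(y_c·A) = 1.72 + 1.95213/(1.72 × 4.84) = 1.72 + 0.234496 = 1.9545 m along the plane.
The resultant acts 1.1 + 0.234496 = 1.3345 m (along the plate) below the hinge at the top edge, so the moment about the hinge is M = F × 1.3345 = 124.938 × 1.3345 = 166.73 kN·m.
A normal force at the bottom, 2.2 m from the hinge, must supply this moment: P = 166.73/2.2 = 75.7864 kN.

P ≈ 75.8 kN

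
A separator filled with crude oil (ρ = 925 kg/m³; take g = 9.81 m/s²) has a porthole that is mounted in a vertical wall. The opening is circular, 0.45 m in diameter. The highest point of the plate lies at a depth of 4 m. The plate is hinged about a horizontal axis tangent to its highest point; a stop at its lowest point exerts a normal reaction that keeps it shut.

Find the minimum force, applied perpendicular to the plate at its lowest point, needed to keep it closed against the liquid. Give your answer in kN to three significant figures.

γ = ρg = 925 × 9.81 / 1000 = 9.07425 kN/m³.
The centroid is at the centre, 0.225 m below the top of the plate, so the centroid depth is h_c = 4 + 0.225 = 4.225 m.
A = π(0.225)² = 0.159043 m².
Resultant F = γ·h_c·A = 9.07425 × 4.225 × 0.159043 = 6.0975 kN.
I_c = πr⁴/4 = π × 0.225⁴/4 = 0.00201289 m⁴.
Centre of pressure: y_p = y_c + I_c/(y_c·A) = 4.225 + 0.00201289/(4.225 × 0.159043) = 4.225 + 0.00299557 = 4.228 m along the plane.
The resultant acts 0.225 + 0.00299557 = 0.227996 m (along the plate) below the hinge at the top edge, so the moment about the hinge is M = F × 0.227996 = 6.0975 × 0.227996 = 1.39021 kN·m.
A normal force at the bottom, 0.45 m from the hinge, must supply this moment: P = 1.39021/0.45 = 3.08936 kN.

P ≈ 3.09 kN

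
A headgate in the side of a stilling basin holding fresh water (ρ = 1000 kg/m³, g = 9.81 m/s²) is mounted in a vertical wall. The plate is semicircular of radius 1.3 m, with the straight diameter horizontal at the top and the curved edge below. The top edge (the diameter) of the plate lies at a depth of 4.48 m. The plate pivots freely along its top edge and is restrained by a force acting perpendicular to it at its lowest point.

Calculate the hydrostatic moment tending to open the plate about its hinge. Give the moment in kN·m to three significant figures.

γ = ρg = 1000 × 9.81 = 9810 N/m³ = 9.81 kN/m³.
The centroid of a semicircle lies 4r/(3π) = 0.551737 m from the diameter, here below the top edge, so the centroid depth is h_c = 4.48 + 0.551737 = 5.03174 m.
A = πr²/2 = π × 1.3²/2 = 2.65465 m².
Resultant F = γ·h_c·A = 9.81 × 5.03174 × 2.65465 = 131.037 kN.
I_c = (π/8 − 8/(9π))·r⁴ = 0.109757 × 1.3⁴ = 0.313477 m⁴.
Centre of pressure: y_p = y_c + I_c/(y_c·A) = 5.03174 + 0.313477/(5.03174 × 2.65465) = 5.03174 + 0.0234682 = 5.05521 m along the plane.
The resultant acts 0.551737 + 0.0234682 = 0.575205 m (along the plate) below the hinge at the top edge, so the moment about the hinge is M = F × 0.575205 = 131.037 × 0.575205 = 75.3731 kN·m.

M ≈ 75.4 kN·m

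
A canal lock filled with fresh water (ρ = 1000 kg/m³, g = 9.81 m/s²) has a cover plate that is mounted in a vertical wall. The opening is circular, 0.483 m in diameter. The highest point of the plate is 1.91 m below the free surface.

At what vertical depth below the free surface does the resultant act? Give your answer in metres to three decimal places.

γ = ρg = 1000 × 9.81 = 9810 N/m³ = 9.81 kN/m³.
The centroid is at the centre, 0.2415 m below the top of the plate, so the centroid depth is h_c = 1.91 + 0.2415 = 2.1515 m.
A = π(0.2415)² = 0.183225 m².
Resultant F = γ·h_c·A = 9.81 × 2.1515 × 0.183225 = 3.86719 kN.
I_c = πr⁴/4 = π × 0.2415⁴/4 = 0.00267152 m⁴.
Centre of pressure: y_p = y_c + I_c/(y_c·A) = 2.1515 + 0.00267152/(2.1515 × 0.183225) = 2.1515 + 0.00677692 = 2.15828 m along the plane.

h_p = 2.158 m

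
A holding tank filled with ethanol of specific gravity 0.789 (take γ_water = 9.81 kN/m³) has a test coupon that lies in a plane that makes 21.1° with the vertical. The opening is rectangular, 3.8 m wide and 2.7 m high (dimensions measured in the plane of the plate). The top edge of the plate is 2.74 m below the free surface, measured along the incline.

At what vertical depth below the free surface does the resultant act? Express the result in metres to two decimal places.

h_p = 3.95 m

γ = 0.789 × 9.81 = 7.74009 kN/m³.
The plate makes 21.1° with the vertical, i.e. θ = 90° − 21.1° = 68.9° to the horizontal. Measuring y along the incline from the free-surface line, vertical depth h = y·sinθ with sinθ = 0.932954.
The centroid lies 2.7/2 = 1.35 m below the top edge, so y_c = 2.74 + 1.35 = 4.09 m and h_c = 4.09 × 0.932954 = 3.81578 m.
A = 3.8 × 2.7 = 10.26 m².
Resultant F = γ·h_c·A = 7.74009 × 3.81578 × 10.26 = 303.024 kN.
I_c = b·h³/12 = 3.8 × 2.7³/12 = 6.23295 m⁴.
Centre of pressure: y_p = y_c + I_c/(y_c·A) = 4.09 + 6.23295/(4.09 × 10.26) = 4.09 + 0.148533 = 4.23853 m along the plane.
Vertically, h_p = y_p·sinθ = 4.23853 × 0.932954 = 3.95435 m.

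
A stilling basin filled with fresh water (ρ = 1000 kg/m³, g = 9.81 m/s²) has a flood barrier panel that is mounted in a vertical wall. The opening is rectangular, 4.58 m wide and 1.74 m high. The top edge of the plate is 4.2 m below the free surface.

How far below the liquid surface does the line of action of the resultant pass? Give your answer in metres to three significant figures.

γ = ρg = 1000 × 9.81 = 9810 N/m³ = 9.81 kN/m³.
The centroid lies 1.74/2 = 0.87 m below the top edge, so the centroid depth is h_c = 4.2 + 0.87 = 5.07 m.
A = 4.58 × 1.74 = 7.9692 m².
Resultant F = γ·h_c·A = 9.81 × 5.07 × 7.9692 = 396.362 kN.
I_c = b·h³/12 = 4.58 × 1.74³/12 = 2.01063 m⁴.
Centre of pressure: y_p = y_c + I_c/(y_c·A) = 5.07 + 2.01063/(5.07 × 7.9692) = 5.07 + 0.0497633 = 5.11976 m along the plane.

h_p = 5.12 m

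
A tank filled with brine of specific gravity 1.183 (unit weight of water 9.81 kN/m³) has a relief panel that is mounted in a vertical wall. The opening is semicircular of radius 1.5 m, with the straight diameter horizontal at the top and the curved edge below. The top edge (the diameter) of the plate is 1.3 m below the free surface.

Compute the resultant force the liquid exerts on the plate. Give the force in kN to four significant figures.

F ≈ 79.43 kN

γ = 1.183 × 9.81 = 11.60523 kN/m³.
The centroid of a semicircle lies 4r/(3π) = 0.63662 m from the diameter, here below the top edge, so the centroid depth is h_c = 1.3 + 0.63662 = 1.93662 m.
A = πr²/2 = π × 1.5²/2 = 3.53429 m².
Resultant F = γ·h_c·A = 11.60523 × 1.93662 × 3.53429 = 79.4329 kN.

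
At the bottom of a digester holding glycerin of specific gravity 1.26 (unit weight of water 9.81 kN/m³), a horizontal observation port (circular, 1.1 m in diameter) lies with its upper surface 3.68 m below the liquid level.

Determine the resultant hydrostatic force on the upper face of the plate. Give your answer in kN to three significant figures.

F ≈ 43.2 kN

γ = 1.26 × 9.81 = 12.3606 kN/m³.
The plate is horizontal, so pressure is uniform at p = γ·h = 12.3606 × 3.68 = 45.487 kN/m².
A = π(0.55)² = 0.950332 m².
F = p·A = 45.487 × 0.950332 = 43.2278 kN.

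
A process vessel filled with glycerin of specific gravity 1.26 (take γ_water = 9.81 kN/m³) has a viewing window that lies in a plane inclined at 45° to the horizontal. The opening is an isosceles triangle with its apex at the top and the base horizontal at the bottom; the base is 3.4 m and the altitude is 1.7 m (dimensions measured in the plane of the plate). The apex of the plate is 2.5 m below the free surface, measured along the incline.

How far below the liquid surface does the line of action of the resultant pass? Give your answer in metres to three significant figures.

γ = 1.26 × 9.81 = 12.3606 kN/m³.
Let θ = 45° be the plate's angle to the horizontal; measure y along the incline from where the plane meets the free surface. Vertical depth h = y·sinθ with sinθ = 0.707107.
With the apex up, the centroid sits 2h/3 = 2 × 1.7/3 = 1.13333 m below the apex, so y_c = 2.5 + 1.13333 = 3.63333 m and h_c = 3.63333 × 0.707107 = 2.56915 m.
A = ½ × 3.4 × 1.7 = 2.89 m².
Resultant F = γ·h_c·A = 12.3606 × 2.56915 × 2.89 = 91.7755 kN.
I_c = b·h³/36 = 3.4 × 1.7³/36 = 0.464006 m⁴.
Centre of pressure: y_p = y_c + I_c/(y_c·A) = 3.63333 + 0.464006/(3.63333 × 2.89) = 3.63333 + 0.0441897 = 3.67752 m along the plane.
Vertically, h_p = y_p·sinθ = 3.67752 × 0.707107 = 2.6004 m.

h_p = 2.60 m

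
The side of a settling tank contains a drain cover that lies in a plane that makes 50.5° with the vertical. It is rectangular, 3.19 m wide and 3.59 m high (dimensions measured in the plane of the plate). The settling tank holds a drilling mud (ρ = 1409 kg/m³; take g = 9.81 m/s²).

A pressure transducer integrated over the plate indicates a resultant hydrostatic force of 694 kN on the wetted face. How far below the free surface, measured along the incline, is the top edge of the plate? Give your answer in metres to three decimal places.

y_top ≈ 5.098 m

γ = ρg = 1409 × 9.81 / 1000 = 13.82229 kN/m³.
A = 3.19 × 3.59 = 11.4521 m².
From F = γ·h_c·A, the centroid depth is h_c = 694/(13.82229 × 11.4521) = 4.38424 m.
The plate makes 50.5° with the vertical, i.e. θ = 90° − 50.5° = 39.5° to the horizontal. Measuring y along the incline from the free-surface line, vertical depth h = y·sinθ with sinθ = 0.636078.
Along the incline, y_c = h_c/sinθ = 4.38424/0.636078 = 6.89261 m.
The centroid lies 3.59/2 = 1.795 m below the top edge, so the top edge sits at y_top = 6.89261 − 1.795 = 5.09761 m along the incline.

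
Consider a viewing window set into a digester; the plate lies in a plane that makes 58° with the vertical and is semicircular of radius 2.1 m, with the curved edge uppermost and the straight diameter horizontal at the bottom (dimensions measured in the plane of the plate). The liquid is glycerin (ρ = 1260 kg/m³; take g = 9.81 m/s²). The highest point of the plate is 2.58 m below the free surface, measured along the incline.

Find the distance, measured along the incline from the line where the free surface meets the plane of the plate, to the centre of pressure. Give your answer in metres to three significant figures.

y_p = 3.87 m

γ = ρg = 1260 × 9.81 / 1000 = 12.3606 kN/m³.
The plate makes 58° with the vertical, i.e. θ = 90° − 58° = 32° to the horizontal. Measuring y along the incline from the free-surface line, vertical depth h = y·sinθ with sinθ = 0.529919.
The centroid lies 4r/(3π) = 0.891268 m above the diameter, so r − 4r/(3π) = 2.1 − 0.891268 = 1.20873 m below the topmost point, so y_c = 2.58 + 1.20873 = 3.78873 m and h_c = 3.78873 × 0.529919 = 2.00772 m.
A = πr²/2 = π × 2.1²/2 = 6.92721 m².
Resultant F = γ·h_c·A = 12.3606 × 2.00772 × 6.92721 = 171.91 kN.
I_c = (π/8 − 8/(9π))·r⁴ = 0.109757 × 2.1⁴ = 2.13457 m⁴.
Centre of pressure: y_p = y_c + I_c/(y_c·A) = 3.78873 + 2.13457/(3.78873 × 6.92721) = 3.78873 + 0.0813314 = 3.87006 m along the plane.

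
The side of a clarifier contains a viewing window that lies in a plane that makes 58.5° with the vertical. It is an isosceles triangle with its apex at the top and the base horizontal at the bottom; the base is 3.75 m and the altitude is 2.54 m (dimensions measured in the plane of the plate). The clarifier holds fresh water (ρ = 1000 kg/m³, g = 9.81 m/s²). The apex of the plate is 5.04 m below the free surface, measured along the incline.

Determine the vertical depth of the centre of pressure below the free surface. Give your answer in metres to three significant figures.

γ = ρg = 1000 × 9.81 = 9810 N/m³ = 9.81 kN/m³.
The plate makes 58.5° with the vertical, i.e. θ = 90° − 58.5° = 31.5° to the horizontal. Measuring y along the incline from the free-surface line, vertical depth h = y·sinθ with sinθ = 0.522499.
With the apex up, the centroid sits 2h/3 = 2 × 2.54/3 = 1.69333 m below the apex, so y_c = 5.04 + 1.69333 = 6.73333 m and h_c = 6.73333 × 0.522499 = 3.51816 m.
A = ½ × 3.75 × 2.54 = 4.7625 m².
Resultant F = γ·h_c·A = 9.81 × 3.51816 × 4.7625 = 164.369 kN.
I_c = b·h³/36 = 3.75 × 2.54³/36 = 1.70699 m⁴.
Centre of pressure: y_p = y_c + I_c/(y_c·A) = 6.73333 + 1.70699/(6.73333 × 4.7625) = 6.73333 + 0.0532312 = 6.78656 m along the plane.
Vertically, h_p = y_p·sinθ = 6.78656 × 0.522499 = 3.54597 m.

h_p = 3.55 m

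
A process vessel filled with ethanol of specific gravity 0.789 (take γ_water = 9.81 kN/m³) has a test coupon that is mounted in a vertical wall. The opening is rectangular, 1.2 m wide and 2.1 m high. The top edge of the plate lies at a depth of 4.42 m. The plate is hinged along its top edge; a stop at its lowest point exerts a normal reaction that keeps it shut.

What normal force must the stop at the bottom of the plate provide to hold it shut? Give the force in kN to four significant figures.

P ≈ 56.76 kN

γ = 0.789 × 9.81 = 7.74009 kN/m³.
The centroid lies 2.1/2 = 1.05 m below the top edge, so the centroid depth is h_c = 4.42 + 1.05 = 5.47 m.
A = 1.2 × 2.1 = 2.52 m².
Resultant F = γ·h_c·A = 7.74009 × 5.47 × 2.52 = 106.692 kN.
I_c = b·h³/12 = 1.2 × 2.1³/12 = 0.9261 m⁴.
Centre of pressure: y_p = y_c + I_c/(y_c·A) = 5.47 + 0.9261/(5.47 × 2.52) = 5.47 + 0.0671846 = 5.53718 m along the plane.
The resultant acts 1.05 + 0.0671846 = 1.11718 m (along the plate) below the hinge at the top edge, so the moment about the hinge is M = F × 1.11718 = 106.692 × 1.11718 = 119.194 kN·m.
A normal force at the bottom, 2.1 m from the hinge, must supply this moment: P = 119.194/2.1 = 56.759 kN.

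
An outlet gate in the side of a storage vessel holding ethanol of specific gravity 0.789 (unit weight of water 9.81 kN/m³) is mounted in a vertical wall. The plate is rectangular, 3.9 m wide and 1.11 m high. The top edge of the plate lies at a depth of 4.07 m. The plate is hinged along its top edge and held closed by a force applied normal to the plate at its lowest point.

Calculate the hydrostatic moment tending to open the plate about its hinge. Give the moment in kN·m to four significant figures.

M ≈ 89.45 kN·m

γ = 0.789 × 9.81 = 7.74009 kN/m³.
The centroid lies 1.11/2 = 0.555 m below the top edge, so the centroid depth is h_c = 4.07 + 0.555 = 4.625 m.
A = 3.9 × 1.11 = 4.329 m².
Resultant F = γ·h_c·A = 7.74009 × 4.625 × 4.329 = 154.969 kN.
I_c = b·h³/12 = 3.9 × 1.11³/12 = 0.44448 m⁴.
Centre of pressure: y_p = y_c + I_c/(y_c·A) = 4.625 + 0.44448/(4.625 × 4.329) = 4.625 + 0.0222 = 4.6472 m along the plane.
The resultant acts 0.555 + 0.0222 = 0.5772 m (along the plate) below the hinge at the top edge, so the moment about the hinge is M = F × 0.5772 = 154.969 × 0.5772 = 89.4481 kN·m.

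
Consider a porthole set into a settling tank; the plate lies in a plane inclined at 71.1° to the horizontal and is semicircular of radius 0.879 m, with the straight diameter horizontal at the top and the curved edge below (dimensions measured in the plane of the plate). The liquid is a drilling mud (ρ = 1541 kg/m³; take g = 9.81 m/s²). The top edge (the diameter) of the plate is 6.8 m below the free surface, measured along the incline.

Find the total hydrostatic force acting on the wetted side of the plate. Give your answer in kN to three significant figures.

γ = ρg = 1541 × 9.81 / 1000 = 15.11721 kN/m³.
Let θ = 71.1° be the plate's angle to the horizontal; measure y along the incline from where the plane meets the free surface. Vertical depth h = y·sinθ with sinθ = 0.946085.
The centroid of a semicircle lies 4r/(3π) = 0.373059 m from the diameter, here below the top edge, so y_c = 6.8 + 0.373059 = 7.17306 m and h_c = 7.17306 × 0.946085 = 6.78632 m.
A = πr²/2 = π × 0.879²/2 = 1.21366 m².
Resultant F = γ·h_c·A = 15.11721 × 6.78632 × 1.21366 = 124.51 kN.

F ≈ 125 kN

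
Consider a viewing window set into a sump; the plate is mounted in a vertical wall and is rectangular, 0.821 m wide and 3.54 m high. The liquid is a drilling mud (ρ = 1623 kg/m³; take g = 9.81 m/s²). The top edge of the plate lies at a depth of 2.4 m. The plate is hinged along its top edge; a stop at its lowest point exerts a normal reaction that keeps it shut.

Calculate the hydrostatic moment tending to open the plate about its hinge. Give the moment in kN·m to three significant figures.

γ = ρg = 1623 × 9.81 / 1000 = 15.92163 kN/m³.
The centroid lies 3.54/2 = 1.77 m below the top edge, so the centroid depth is h_c = 2.4 + 1.77 = 4.17 m.
A = 0.821 × 3.54 = 2.90634 m².
Resultant F = γ·h_c·A = 15.92163 × 4.17 × 2.90634 = 192.961 kN.
I_c = b·h³/12 = 0.821 × 3.54³/12 = 3.03509 m⁴.
Centre of pressure: y_p = y_c + I_c/(y_c·A) = 4.17 + 3.03509/(4.17 × 2.90634) = 4.17 + 0.250432 = 4.42043 m along the plane.
The resultant acts 1.77 + 0.250432 = 2.02043 m (along the plate) below the hinge at the top edge, so the moment about the hinge is M = F × 2.02043 = 192.961 × 2.02043 = 389.864 kN·m.

M ≈ 390 kN·m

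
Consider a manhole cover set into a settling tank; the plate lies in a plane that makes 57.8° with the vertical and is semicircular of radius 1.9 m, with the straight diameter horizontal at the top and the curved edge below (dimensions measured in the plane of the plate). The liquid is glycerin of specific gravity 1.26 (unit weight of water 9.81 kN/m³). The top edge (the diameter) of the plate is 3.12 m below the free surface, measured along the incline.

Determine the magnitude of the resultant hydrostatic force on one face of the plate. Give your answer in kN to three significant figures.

F ≈ 147 kN

γ = 1.26 × 9.81 = 12.3606 kN/m³.
The plate makes 57.8° with the vertical, i.e. θ = 90° − 57.8° = 32.2° to the horizontal. Measuring y along the incline from the free-surface line, vertical depth h = y·sinθ with sinθ = 0.532876.
The centroid of a semicircle lies 4r/(3π) = 0.806385 m from the diameter, here below the top edge, so y_c = 3.12 + 0.806385 = 3.92639 m and h_c = 3.92639 × 0.532876 = 2.09228 m.
A = πr²/2 = π × 1.9²/2 = 5.67057 m².
Resultant F = γ·h_c·A = 12.3606 × 2.09228 × 5.67057 = 146.651 kN.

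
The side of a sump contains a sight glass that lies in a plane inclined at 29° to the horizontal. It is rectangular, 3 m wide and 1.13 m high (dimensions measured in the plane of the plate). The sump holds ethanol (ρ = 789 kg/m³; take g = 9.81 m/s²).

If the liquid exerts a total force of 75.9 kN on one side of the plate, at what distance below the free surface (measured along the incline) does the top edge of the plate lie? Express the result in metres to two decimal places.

γ = ρg = 789 × 9.81 / 1000 = 7.74009 kN/m³.
A = 3 × 1.13 = 3.39 m².
From F = γ·h_c·A, the centroid depth is h_c = 75.9/(7.74009 × 3.39) = 2.89265 m.
Let θ = 29° be the plate's angle to the horizontal; measure y along the incline from where the plane meets the free surface. Vertical depth h = y·sinθ with sinθ = 0.484810.
Along the incline, y_c = h_c/sinθ = 2.89265/0.484810 = 5.96656 m.
The centroid lies 1.13/2 = 0.565 m below the top edge, so the top edge sits at y_top = 5.96656 − 0.565 = 5.40156 m along the incline.

y_top ≈ 5.40 m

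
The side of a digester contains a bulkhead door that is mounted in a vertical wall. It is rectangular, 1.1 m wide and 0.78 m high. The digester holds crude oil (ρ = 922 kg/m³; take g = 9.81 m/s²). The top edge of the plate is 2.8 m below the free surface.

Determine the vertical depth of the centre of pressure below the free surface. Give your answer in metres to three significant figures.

h_p = 3.21 m

γ = ρg = 922 × 9.81 / 1000 = 9.04482 kN/m³.
The centroid lies 0.78/2 = 0.39 m below the top edge, so the centroid depth is h_c = 2.8 + 0.39 = 3.19 m.
A = 1.1 × 0.78 = 0.858 m².
Resultant F = γ·h_c·A = 9.04482 × 3.19 × 0.858 = 24.7559 kN.
I_c = b·h³/12 = 1.1 × 0.78³/12 = 0.0435006 m⁴.
Centre of pressure: y_p = y_c + I_c/(y_c·A) = 3.19 + 0.0435006/(3.19 × 0.858) = 3.19 + 0.0158934 = 3.20589 m along the plane.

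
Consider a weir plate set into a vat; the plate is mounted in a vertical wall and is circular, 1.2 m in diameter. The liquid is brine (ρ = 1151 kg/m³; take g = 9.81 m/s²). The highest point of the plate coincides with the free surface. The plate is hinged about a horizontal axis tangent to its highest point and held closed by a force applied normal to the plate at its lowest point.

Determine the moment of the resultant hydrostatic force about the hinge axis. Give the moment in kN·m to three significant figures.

M ≈ 5.75 kN·m

γ = ρg = 1151 × 9.81 / 1000 = 11.29131 kN/m³.
The centroid is at the centre, 0.6 m below the top of the plate, so the centroid depth is h_c = 0.6 m.
A = π(0.6)² = 1.13097 m².
Resultant F = γ·h_c·A = 11.29131 × 0.6 × 1.13097 = 7.66208 kN.
I_c = πr⁴/4 = π × 0.6⁴/4 = 0.101788 m⁴.
Centre of pressure: y_p = y_c + I_c/(y_c·A) = 0.6 + 0.101788/(0.6 × 1.13097) = 0.6 + 0.150001 = 0.750001 m along the plane.
The resultant acts 0.6 + 0.150001 = 0.750001 m (along the plate) below the hinge at the top edge, so the moment about the hinge is M = F × 0.750001 = 7.66208 × 0.750001 = 5.74657 kN·m.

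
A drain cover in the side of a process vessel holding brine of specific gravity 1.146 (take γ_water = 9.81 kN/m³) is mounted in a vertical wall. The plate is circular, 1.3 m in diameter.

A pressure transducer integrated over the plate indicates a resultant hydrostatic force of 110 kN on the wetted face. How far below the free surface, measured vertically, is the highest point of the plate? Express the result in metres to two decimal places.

d_top ≈ 6.72 m

γ = 1.146 × 9.81 = 11.24226 kN/m³.
A = π(0.65)² = 1.32732 m².
From F = γ·h_c·A, the centroid depth is h_c = 110/(11.24226 × 1.32732) = 7.37163 m.
The centroid is at the centre, 0.65 m below the top of the plate, so the highest point sits at h_top = 7.37163 − 0.65 = 6.72163 m below the surface.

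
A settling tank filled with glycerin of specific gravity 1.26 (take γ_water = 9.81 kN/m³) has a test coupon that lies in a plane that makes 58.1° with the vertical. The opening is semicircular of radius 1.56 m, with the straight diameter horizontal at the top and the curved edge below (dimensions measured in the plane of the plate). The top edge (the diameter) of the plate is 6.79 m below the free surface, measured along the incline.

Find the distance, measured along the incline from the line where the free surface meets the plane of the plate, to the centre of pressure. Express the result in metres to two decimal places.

γ = 1.26 × 9.81 = 12.3606 kN/m³.
The plate makes 58.1° with the vertical, i.e. θ = 90° − 58.1° = 31.9° to the horizontal. Measuring y along the incline from the free-surface line, vertical depth h = y·sinθ with sinθ = 0.528438.
The centroid of a semicircle lies 4r/(3π) = 0.662085 m from the diameter, here below the top edge, so y_c = 6.79 + 0.662085 = 7.45209 m and h_c = 7.45209 × 0.528438 = 3.93797 m.
A = πr²/2 = π × 1.56²/2 = 3.82269 m².
Resultant F = γ·h_c·A = 12.3606 × 3.93797 × 3.82269 = 186.072 kN.
I_c = (π/8 − 8/(9π))·r⁴ = 0.109757 × 1.56⁴ = 0.650026 m⁴.
Centre of pressure: y_p = y_c + I_c/(y_c·A) = 7.45209 + 0.650026/(7.45209 × 3.82269) = 7.45209 + 0.0228183 = 7.47491 m along the plane.

y_p = 7.47 m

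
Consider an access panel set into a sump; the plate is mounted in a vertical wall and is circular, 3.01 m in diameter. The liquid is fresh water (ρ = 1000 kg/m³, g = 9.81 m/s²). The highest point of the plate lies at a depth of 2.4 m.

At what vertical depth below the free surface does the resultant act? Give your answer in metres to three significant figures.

h_p = 4.05 m

γ = ρg = 1000 × 9.81 = 9810 N/m³ = 9.81 kN/m³.
The centroid is at the centre, 1.505 m below the top of the plate, so the centroid depth is h_c = 2.4 + 1.505 = 3.905 m.
A = π(1.505)² = 7.11579 m².
Resultant F = γ·h_c·A = 9.81 × 3.905 × 7.11579 = 272.592 kN.
I_c = πr⁴/4 = π × 1.505⁴/4 = 4.02936 m⁴.
Centre of pressure: y_p = y_c + I_c/(y_c·A) = 3.905 + 4.02936/(3.905 × 7.11579) = 3.905 + 0.145008 = 4.05001 m along the plane.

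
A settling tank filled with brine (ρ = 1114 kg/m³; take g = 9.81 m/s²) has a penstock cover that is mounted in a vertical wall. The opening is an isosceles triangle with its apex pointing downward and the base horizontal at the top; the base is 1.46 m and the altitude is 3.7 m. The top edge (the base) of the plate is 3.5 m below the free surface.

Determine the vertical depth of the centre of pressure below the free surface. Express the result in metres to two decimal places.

γ = ρg = 1114 × 9.81 / 1000 = 10.92834 kN/m³.
With the apex down, the centroid sits h/3 = 3.7/3 = 1.23333 m below the base (the top edge), so the centroid depth is h_c = 3.5 + 1.23333 = 4.73333 m.
A = ½ × 1.46 × 3.7 = 2.701 m².
Resultant F = γ·h_c·A = 10.92834 × 4.73333 × 2.701 = 139.716 kN.
I_c = b·h³/36 = 1.46 × 3.7³/36 = 2.05426 m⁴.
Centre of pressure: y_p = y_c + I_c/(y_c·A) = 4.73333 + 2.05426/(4.73333 × 2.701) = 4.73333 + 0.160681 = 4.89401 m along the plane.

h_p = 4.89 m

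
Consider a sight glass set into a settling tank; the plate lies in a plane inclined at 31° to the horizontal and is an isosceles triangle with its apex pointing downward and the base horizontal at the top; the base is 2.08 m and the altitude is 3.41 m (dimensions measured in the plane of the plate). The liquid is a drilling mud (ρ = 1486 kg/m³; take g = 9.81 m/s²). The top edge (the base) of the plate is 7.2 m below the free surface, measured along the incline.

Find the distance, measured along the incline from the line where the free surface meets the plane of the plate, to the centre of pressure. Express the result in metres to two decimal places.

γ = ρg = 1486 × 9.81 / 1000 = 14.57766 kN/m³.
Let θ = 31° be the plate's angle to the horizontal; measure y along the incline from where the plane meets the free surface. Vertical depth h = y·sinθ with sinθ = 0.515038.
With the apex down, the centroid sits h/3 = 3.41/3 = 1.13667 m below the base (the top edge), so y_c = 7.2 + 1.13667 = 8.33667 m and h_c = 8.33667 × 0.515038 = 4.2937 m.
A = ½ × 2.08 × 3.41 = 3.5464 m².
Resultant F = γ·h_c·A = 14.57766 × 4.2937 × 3.5464 = 221.977 kN.
I_c = b·h³/36 = 2.08 × 3.41³/36 = 2.29099 m⁴.
Centre of pressure: y_p = y_c + I_c/(y_c·A) = 8.33667 + 2.29099/(8.33667 × 3.5464) = 8.33667 + 0.0774895 = 8.41416 m along the plane.

y_p = 8.41 m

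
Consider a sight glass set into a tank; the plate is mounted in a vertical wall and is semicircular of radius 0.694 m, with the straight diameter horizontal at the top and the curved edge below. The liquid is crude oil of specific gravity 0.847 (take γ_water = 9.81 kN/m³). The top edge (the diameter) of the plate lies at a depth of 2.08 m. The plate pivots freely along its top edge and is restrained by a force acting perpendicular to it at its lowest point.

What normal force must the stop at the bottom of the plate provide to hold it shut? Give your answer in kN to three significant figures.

P ≈ 6.64 kN

γ = 0.847 × 9.81 = 8.30907 kN/m³.
The centroid of a semicircle lies 4r/(3π) = 0.294543 m from the diameter, here below the top edge, so the centroid depth is h_c = 2.08 + 0.294543 = 2.37454 m.
A = πr²/2 = π × 0.694²/2 = 0.756552 m².
Resultant F = γ·h_c·A = 8.30907 × 2.37454 × 0.756552 = 14.9269 kN.
I_c = (π/8 − 8/(9π))·r⁴ = 0.109757 × 0.694⁴ = 0.0254607 m⁴.
Centre of pressure: y_p = y_c + I_c/(y_c·A) = 2.37454 + 0.0254607/(2.37454 × 0.756552) = 2.37454 + 0.0141727 = 2.38871 m along the plane.
The resultant acts 0.294543 + 0.0141727 = 0.308716 m (along the plate) below the hinge at the top edge, so the moment about the hinge is M = F × 0.308716 = 14.9269 × 0.308716 = 4.60817 kN·m.
A normal force at the bottom, 0.694 m from the hinge, must supply this moment: P = 4.60817/0.694 = 6.64001 kN.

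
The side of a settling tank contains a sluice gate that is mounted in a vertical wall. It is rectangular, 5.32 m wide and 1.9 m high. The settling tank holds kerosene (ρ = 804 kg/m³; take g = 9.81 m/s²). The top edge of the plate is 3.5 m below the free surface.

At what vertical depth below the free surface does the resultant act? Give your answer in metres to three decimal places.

γ = ρg = 804 × 9.81 / 1000 = 7.88724 kN/m³.
The centroid lies 1.9/2 = 0.95 m below the top edge, so the centroid depth is h_c = 3.5 + 0.95 = 4.45 m.
A = 5.32 × 1.9 = 10.108 m².
Resultant F = γ·h_c·A = 7.88724 × 4.45 × 10.108 = 354.773 kN.
I_c = b·h³/12 = 5.32 × 1.9³/12 = 3.04082 m⁴.
Centre of pressure: y_p = y_c + I_c/(y_c·A) = 4.45 + 3.04082/(4.45 × 10.108) = 4.45 + 0.0676029 = 4.5176 m along the plane.

h_p = 4.518 m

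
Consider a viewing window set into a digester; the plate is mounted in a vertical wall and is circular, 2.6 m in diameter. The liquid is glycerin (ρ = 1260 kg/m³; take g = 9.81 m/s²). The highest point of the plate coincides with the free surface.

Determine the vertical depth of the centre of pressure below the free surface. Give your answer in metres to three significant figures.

γ = ρg = 1260 × 9.81 / 1000 = 12.3606 kN/m³.
The centroid is at the centre, 1.3 m below the top of the plate, so the centroid depth is h_c = 1.3 m.
A = π(1.3)² = 5.30929 m².
Resultant F = γ·h_c·A = 12.3606 × 1.3 × 5.30929 = 85.3138 kN.
I_c = πr⁴/4 = π × 1.3⁴/4 = 2.24318 m⁴.
Centre of pressure: y_p = y_c + I_c/(y_c·A) = 1.3 + 2.24318/(1.3 × 5.30929) = 1.3 + 0.325001 = 1.625 m along the plane.

h_p = 1.63 m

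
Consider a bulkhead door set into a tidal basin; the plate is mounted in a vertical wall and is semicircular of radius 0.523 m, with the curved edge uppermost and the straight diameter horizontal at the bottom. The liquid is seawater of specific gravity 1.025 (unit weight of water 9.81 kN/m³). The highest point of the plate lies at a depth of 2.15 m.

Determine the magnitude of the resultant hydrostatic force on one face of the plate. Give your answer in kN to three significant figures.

F ≈ 10.6 kN

γ = 1.025 × 9.81 = 10.05525 kN/m³.
The centroid lies 4r/(3π) = 0.221968 m above the diameter, so r − 4r/(3π) = 0.523 − 0.221968 = 0.301032 m below the topmost point, so the centroid depth is h_c = 2.15 + 0.301032 = 2.45103 m.
A = πr²/2 = π × 0.523²/2 = 0.429658 m².
Resultant F = γ·h_c·A = 10.05525 × 2.45103 × 0.429658 = 10.5892 kN.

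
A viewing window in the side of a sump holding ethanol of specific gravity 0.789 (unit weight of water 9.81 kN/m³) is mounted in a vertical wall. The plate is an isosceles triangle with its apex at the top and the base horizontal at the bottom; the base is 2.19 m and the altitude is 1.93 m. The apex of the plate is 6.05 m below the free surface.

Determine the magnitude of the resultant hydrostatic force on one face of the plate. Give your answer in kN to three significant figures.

F ≈ 120 kN

γ = 0.789 × 9.81 = 7.74009 kN/m³.
With the apex up, the centroid sits 2h/3 = 2 × 1.93/3 = 1.28667 m below the apex, so the centroid depth is h_c = 6.05 + 1.28667 = 7.33667 m.
A = ½ × 2.19 × 1.93 = 2.11335 m².
Resultant F = γ·h_c·A = 7.74009 × 7.33667 × 2.11335 = 120.01 kN.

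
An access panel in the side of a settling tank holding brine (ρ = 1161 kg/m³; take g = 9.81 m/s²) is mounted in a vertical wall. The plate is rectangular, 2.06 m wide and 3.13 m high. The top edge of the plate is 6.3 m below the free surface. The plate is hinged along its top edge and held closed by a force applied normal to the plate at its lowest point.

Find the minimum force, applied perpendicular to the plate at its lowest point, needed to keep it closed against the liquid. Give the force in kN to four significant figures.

γ = ρg = 1161 × 9.81 / 1000 = 11.38941 kN/m³.
The centroid lies 3.13/2 = 1.565 m below the top edge, so the centroid depth is h_c = 6.3 + 1.565 = 7.865 m.
A = 2.06 × 3.13 = 6.4478 m².
Resultant F = γ·h_c·A = 11.38941 × 7.865 × 6.4478 = 577.579 kN.
I_c = b·h³/12 = 2.06 × 3.13³/12 = 5.26404 m⁴.
Centre of pressure: y_p = y_c + I_c/(y_c·A) = 7.865 + 5.26404/(7.865 × 6.4478) = 7.865 + 0.103803 = 7.9688 m along the plane.
The resultant acts 1.565 + 0.103803 = 1.6688 m (along the plate) below the hinge at the top edge, so the moment about the hinge is M = F × 1.6688 = 577.579 × 1.6688 = 963.864 kN·m.
A normal force at the bottom, 3.13 m from the hinge, must supply this moment: P = 963.864/3.13 = 307.944 kN.

P ≈ 307.9 kN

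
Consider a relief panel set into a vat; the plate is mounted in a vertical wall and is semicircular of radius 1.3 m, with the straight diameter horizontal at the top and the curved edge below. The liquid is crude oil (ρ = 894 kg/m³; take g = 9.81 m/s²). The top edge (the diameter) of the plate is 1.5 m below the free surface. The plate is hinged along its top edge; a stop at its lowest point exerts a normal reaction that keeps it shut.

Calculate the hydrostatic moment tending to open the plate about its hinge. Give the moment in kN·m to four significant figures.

γ = ρg = 894 × 9.81 / 1000 = 8.77014 kN/m³.
The centroid of a semicircle lies 4r/(3π) = 0.551737 m from the diameter, here below the top edge, so the centroid depth is h_c = 1.5 + 0.551737 = 2.05174 m.
A = πr²/2 = π × 1.3²/2 = 2.65465 m².
Resultant F = γ·h_c·A = 8.77014 × 2.05174 × 2.65465 = 47.7679 kN.
I_c = (π/8 − 8/(9π))·r⁴ = 0.109757 × 1.3⁴ = 0.313477 m⁴.
Centre of pressure: y_p = y_c + I_c/(y_c·A) = 2.05174 + 0.313477/(2.05174 × 2.65465) = 2.05174 + 0.0575541 = 2.10929 m along the plane.
The resultant acts 0.551737 + 0.0575541 = 0.609291 m (along the plate) below the hinge at the top edge, so the moment about the hinge is M = F × 0.609291 = 47.7679 × 0.609291 = 29.1046 kN·m.

M ≈ 29.10 kN·m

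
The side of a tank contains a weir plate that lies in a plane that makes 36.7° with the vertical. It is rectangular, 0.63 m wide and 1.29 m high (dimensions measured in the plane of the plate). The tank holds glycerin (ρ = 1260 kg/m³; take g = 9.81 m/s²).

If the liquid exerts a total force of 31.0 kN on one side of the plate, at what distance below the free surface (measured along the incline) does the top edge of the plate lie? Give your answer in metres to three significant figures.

γ = ρg = 1260 × 9.81 / 1000 = 12.3606 kN/m³.
A = 0.63 × 1.29 = 0.8127 m².
From F = γ·h_c·A, the centroid depth is h_c = 31.0/(12.3606 × 0.8127) = 3.08597 m.
The plate makes 36.7° with the vertical, i.e. θ = 90° − 36.7° = 53.3° to the horizontal. Measuring y along the incline from the free-surface line, vertical depth h = y·sinθ with sinθ = 0.801776.
Along the incline, y_c = h_c/sinθ = 3.08597/0.801776 = 3.84892 m.
The centroid lies 1.29/2 = 0.645 m below the top edge, so the top edge sits at y_top = 3.84892 − 0.645 = 3.20392 m along the incline.

y_top ≈ 3.20 m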